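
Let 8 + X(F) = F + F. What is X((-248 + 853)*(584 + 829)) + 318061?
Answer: 2027783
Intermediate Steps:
X(F) = -8 + 2*F (X(F) = -8 + (F + F) = -8 + 2*F)
X((-248 + 853)*(584 + 829)) + 318061 = (-8 + 2*((-248 + 853)*(584 + 829))) + 318061 = (-8 + 2*(605*1413)) + 318061 = (-8 + 2*854865) + 318061 = (-8 + 1709730) + 318061 = 1709722 + 318061 = 2027783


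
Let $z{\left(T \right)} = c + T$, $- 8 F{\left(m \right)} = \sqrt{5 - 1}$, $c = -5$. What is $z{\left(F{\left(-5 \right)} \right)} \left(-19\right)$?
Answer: $\frac{399}{4} \approx 99.75$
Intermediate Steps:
$F{\left(m \right)} = - \frac{1}{4}$ ($F{\left(m \right)} = - \frac{\sqrt{5 - 1}}{8} = - \frac{\sqrt{4}}{8} = \left(- \frac{1}{8}\right) 2 = - \frac{1}{4}$)
$z{\left(T \right)} = -5 + T$
$z{\left(F{\left(-5 \right)} \right)} \left(-19\right) = \left(-5 - \frac{1}{4}\right) \left(-19\right) = \left(- \frac{21}{4}\right) \left(-19\right) = \frac{399}{4}$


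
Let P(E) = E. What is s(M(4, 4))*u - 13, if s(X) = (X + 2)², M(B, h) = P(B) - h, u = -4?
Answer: -29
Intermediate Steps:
M(B, h) = B - h
s(X) = (2 + X)²
s(M(4, 4))*u - 13 = (2 + (4 - 1*4))²*(-4) - 13 = (2 + (4 - 4))²*(-4) - 13 = (2 + 0)²*(-4) - 13 = 2²*(-4) - 13 = 4*(-4) - 13 = -16 - 13 = -29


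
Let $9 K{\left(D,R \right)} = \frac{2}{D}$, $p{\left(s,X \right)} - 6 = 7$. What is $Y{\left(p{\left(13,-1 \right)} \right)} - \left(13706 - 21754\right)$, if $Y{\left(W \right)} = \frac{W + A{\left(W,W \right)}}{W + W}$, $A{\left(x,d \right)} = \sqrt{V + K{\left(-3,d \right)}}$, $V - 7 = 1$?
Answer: $\frac{16097}{2} + \frac{\sqrt{642}}{234} \approx 8048.6$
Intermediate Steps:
$V = 8$ ($V = 7 + 1 = 8$)
$p{\left(s,X \right)} = 13$ ($p{\left(s,X \right)} = 6 + 7 = 13$)
$K{\left(D,R \right)} = \frac{2}{9 D}$ ($K{\left(D,R \right)} = \frac{2 \frac{1}{D}}{9} = \frac{2}{9 D}$)
$A{\left(x,d \right)} = \frac{\sqrt{642}}{9}$ ($A{\left(x,d \right)} = \sqrt{8 + \frac{2}{9 \left(-3\right)}} = \sqrt{8 + \frac{2}{9} \left(- \frac{1}{3}\right)} = \sqrt{8 - \frac{2}{27}} = \sqrt{\frac{214}{27}} = \frac{\sqrt{642}}{9}$)
$Y{\left(W \right)} = \frac{W + \frac{\sqrt{642}}{9}}{2 W}$ ($Y{\left(W \right)} = \frac{W + \frac{\sqrt{642}}{9}}{W + W} = \frac{W + \frac{\sqrt{642}}{9}}{2 W}$)
$Y{\left(p{\left(13,-1 \right)} \right)} - \left(13706 - 21754\right) = \frac{\sqrt{642} + 9 \cdot 13}{18 \cdot 13} - \left(13706 - 21754\right) = \frac{1}{18} \cdot \frac{1}{13} \left(\sqrt{642} + 117\right) - \left(13706 - 21754\right) = \frac{1}{18} \cdot \frac{1}{13} \left(117 + \sqrt{642}\right) - -8048 = \left(\frac{1}{2} + \frac{\sqrt{642}}{234}\right) + 8048 = \frac{16097}{2} + \frac{\sqrt{642}}{234}$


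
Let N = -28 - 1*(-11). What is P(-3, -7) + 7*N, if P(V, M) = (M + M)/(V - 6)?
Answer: -1057/9 ≈ -117.44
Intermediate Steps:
P(V, M) = 2*M/(-6 + V) (P(V, M) = (2*M)/(-6 + V) = 2*M/(-6 + V))
N = -17 (N = -28 + 11 = -17)
P(-3, -7) + 7*N = 2*(-7)/(-6 - 3) + 7*(-17) = 2*(-7)/(-9) - 119 = 2*(-7)*(-⅑) - 119 = 14/9 - 119 = -1057/9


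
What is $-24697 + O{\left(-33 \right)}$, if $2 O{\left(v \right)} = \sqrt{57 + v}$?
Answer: $-24697 + \sqrt{6} \approx -24695.0$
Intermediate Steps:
$O{\left(v \right)} = \frac{\sqrt{57 + v}}{2}$
$-24697 + O{\left(-33 \right)} = -24697 + \frac{\sqrt{57 - 33}}{2} = -24697 + \frac{\sqrt{24}}{2} = -24697 + \frac{2 \sqrt{6}}{2} = -24697 + \sqrt{6}$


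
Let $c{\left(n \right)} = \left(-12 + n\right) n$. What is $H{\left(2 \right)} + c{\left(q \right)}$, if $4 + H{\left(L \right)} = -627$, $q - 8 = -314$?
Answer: $96677$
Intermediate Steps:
$q = -306$ ($q = 8 - 314 = -306$)
$c{\left(n \right)} = n \left(-12 + n\right)$
$H{\left(L \right)} = -631$ ($H{\left(L \right)} = -4 - 627 = -631$)
$H{\left(2 \right)} + c{\left(q \right)} = -631 - 306 \left(-12 - 306\right) = -631 - -97308 = -631 + 97308 = 96677$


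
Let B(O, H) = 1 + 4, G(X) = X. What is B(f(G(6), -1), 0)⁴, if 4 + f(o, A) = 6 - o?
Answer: 625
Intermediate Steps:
f(o, A) = 2 - o (f(o, A) = -4 + (6 - o) = 2 - o)
B(O, H) = 5
B(f(G(6), -1), 0)⁴ = 5⁴ = 625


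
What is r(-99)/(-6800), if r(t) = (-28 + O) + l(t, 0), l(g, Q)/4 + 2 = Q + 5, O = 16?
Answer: 0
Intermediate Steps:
l(g, Q) = 12 + 4*Q (l(g, Q) = -8 + 4*(Q + 5) = -8 + 4*(5 + Q) = -8 + (20 + 4*Q) = 12 + 4*Q)
r(t) = 0 (r(t) = (-28 + 16) + (12 + 4*0) = -12 + (12 + 0) = -12 + 12 = 0)
r(-99)/(-6800) = 0/(-6800) = 0*(-1/6800) = 0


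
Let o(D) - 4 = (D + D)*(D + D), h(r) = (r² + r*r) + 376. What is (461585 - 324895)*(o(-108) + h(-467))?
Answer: 66050521660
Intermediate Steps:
h(r) = 376 + 2*r² (h(r) = (r² + r²) + 376 = 2*r² + 376 = 376 + 2*r²)
o(D) = 4 + 4*D² (o(D) = 4 + (D + D)*(D + D) = 4 + (2*D)*(2*D) = 4 + 4*D²)
(461585 - 324895)*(o(-108) + h(-467)) = (461585 - 324895)*((4 + 4*(-108)²) + (376 + 2*(-467)²)) = 136690*((4 + 4*11664) + (376 + 2*218089)) = 136690*((4 + 46656) + (376 + 436178)) = 136690*(46660 + 436554) = 136690*483214 = 66050521660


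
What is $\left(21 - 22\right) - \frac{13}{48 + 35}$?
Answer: $- \frac{96}{83} \approx -1.1566$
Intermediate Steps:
$\left(21 - 22\right) - \frac{13}{48 + 35} = -1 - \frac{13}{83} = - \frac{96}{83}$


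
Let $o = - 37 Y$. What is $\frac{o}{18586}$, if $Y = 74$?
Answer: $- \frac{1369}{9293} \approx -0.14732$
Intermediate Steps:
$o = -2738$ ($o = \left(-37\right) 74 = -2738$)
$\frac{o}{18586} = - \frac{2738}{18586} = \left(-2738\right) \frac{1}{18586} = - \frac{1369}{9293}$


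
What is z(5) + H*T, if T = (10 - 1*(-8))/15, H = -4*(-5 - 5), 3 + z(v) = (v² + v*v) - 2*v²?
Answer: 45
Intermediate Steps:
z(v) = -3 (z(v) = -3 + ((v² + v*v) - 2*v²) = -3 + ((v² + v²) - 2*v²) = -3 + (2*v² - 2*v²) = -3 + 0 = -3)
H = 40 (H = -4*(-10) = 40)
T = 6/5 (T = (10 + 8)*(1/15) = 18*(1/15) = 6/5 ≈ 1.2000)
z(5) + H*T = -3 + 40*(6/5) = -3 + 48 = 45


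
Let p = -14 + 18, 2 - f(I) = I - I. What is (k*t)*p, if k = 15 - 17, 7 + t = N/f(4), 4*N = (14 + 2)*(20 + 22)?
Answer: -616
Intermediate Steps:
f(I) = 2 (f(I) = 2 - (I - I) = 2 - 1*0 = 2 + 0 = 2)
N = 168 (N = ((14 + 2)*(20 + 22))/4 = (16*42)/4 = (¼)*672 = 168)
t = 77 (t = -7 + 168/2 = -7 + 168*(½) = -7 + 84 = 77)
p = 4
k = -2
(k*t)*p = -2*77*4 = -154*4 = -616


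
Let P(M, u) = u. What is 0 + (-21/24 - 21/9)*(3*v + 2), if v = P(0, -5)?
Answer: 1001/24 ≈ 41.708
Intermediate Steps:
v = -5
0 + (-21/24 - 21/9)*(3*v + 2) = 0 + (-21/24 - 21/9)*(3*(-5) + 2) = 0 + (-21*1/24 - 21*1/9)*(-15 + 2) = 0 + (-7/8 - 7/3)*(-13) = 0 - 77/24*(-13) = 0 + 1001/24 = 1001/24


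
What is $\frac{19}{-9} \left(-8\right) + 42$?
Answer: $\frac{530}{9} \approx 58.889$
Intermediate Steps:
$\frac{19}{-9} \left(-8\right) + 42 = 19 \left(- \frac{1}{9}\right) \left(-8\right) + 42 = \left(- \frac{19}{9}\right) \left(-8\right) + 42 = \frac{152}{9} + 42 = \frac{530}{9}$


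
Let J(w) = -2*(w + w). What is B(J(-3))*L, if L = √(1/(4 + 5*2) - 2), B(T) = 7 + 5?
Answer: 18*I*√42/7 ≈ 16.665*I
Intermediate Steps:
J(w) = -4*w
B(T) = 12
L = 3*I*√42/14 (L = √(1/(4 + 10) - 2) = √(1/14 - 2) = √(-27/14) = 3*I*√42/14 ≈ 1.3887*I)
B(J(-3))*L = 12*(3*I*√42/14) = 18*I*√42/7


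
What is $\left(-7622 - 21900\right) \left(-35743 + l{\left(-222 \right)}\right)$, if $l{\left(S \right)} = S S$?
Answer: $-399757402$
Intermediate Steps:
$l{\left(S \right)} = S^{2}$
$\left(-7622 - 21900\right) \left(-35743 + l{\left(-222 \right)}\right) = \left(-7622 - 21900\right) \left(-35743 + \left(-222\right)^{2}\right) = - 29522 \left(-35743 + 49284\right) = \left(-29522\right) 13541 = -399757402$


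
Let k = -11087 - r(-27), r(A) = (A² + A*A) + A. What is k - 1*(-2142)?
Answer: -10376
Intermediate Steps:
r(A) = A + 2*A² (r(A) = (A² + A²) + A = 2*A² + A = A + 2*A²)
k = -12518 (k = -11087 - (-27)*(1 + 2*(-27)) = -11087 - (-27)*(1 - 54) = -11087 - (-27)*(-53) = -11087 - 1*1431 = -11087 - 1431 = -12518)
k - 1*(-2142) = -12518 - 1*(-2142) = -12518 + 2142 = -10376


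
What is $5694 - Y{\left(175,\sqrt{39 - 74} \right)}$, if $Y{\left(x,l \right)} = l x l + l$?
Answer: $11819 - i \sqrt{35} \approx 11819.0 - 5.9161 i$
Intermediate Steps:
$Y{\left(x,l \right)} = l + x l^{2}$ ($Y{\left(x,l \right)} = x l^{2} + l = l + x l^{2}$)
$5694 - Y{\left(175,\sqrt{39 - 74} \right)} = 5694 - \sqrt{39 - 74} \left(1 + \sqrt{39 - 74} \cdot 175\right) = 5694 - \sqrt{-35} \left(1 + \sqrt{-35} \cdot 175\right) = 5694 - i \sqrt{35} \left(1 + i \sqrt{35} \cdot 175\right) = 5694 - i \sqrt{35} \left(1 + 175 i \sqrt{35}\right)$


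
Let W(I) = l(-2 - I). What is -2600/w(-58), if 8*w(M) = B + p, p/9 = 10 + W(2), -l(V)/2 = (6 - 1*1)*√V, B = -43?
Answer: -977600/34609 - 3744000*I/34609 ≈ -28.247 - 108.18*I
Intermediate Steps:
l(V) = -10*√V (l(V) = -2*(6 - 1*1)*√V = -2*(6 - 1)*√V = -10*√V)
W(I) = -10*√(-2 - I)
p = 90 - 180*I (p = 9*(10 - 10*√(-2 - 1*2)) = 9*(10 - 10*√(-2 - 2)) = 9*(10 - 20*I) = 90 - 180*I ≈ 90.0 - 180.0*I)
w(M) = 47/8 - 45*I/2 (w(M) = (-43 + (90 - 180*I))/8 = (47 - 180*I)/8 = 47/8 - 45*I/2)
-2600/w(-58) = -2600*64*(47/8 + 45*I/2)/34609 = -166400*(47/8 + 45*I/2)/34609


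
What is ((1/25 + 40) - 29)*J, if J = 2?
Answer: 552/25 ≈ 22.080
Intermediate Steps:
((1/25 + 40) - 29)*J = ((1/25 + 40) - 29)*2 = (1001/25 - 29)*2 = (276/25)*2 = 552/25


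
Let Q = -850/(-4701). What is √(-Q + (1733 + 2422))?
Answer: √91819015305/4701 ≈ 64.458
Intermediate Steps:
Q = 850/4701 (Q = -850*(-1/4701) = 850/4701 ≈ 0.18081)
√(-Q + (1733 + 2422)) = √(-1*850/4701 + (1733 + 2422)) = √(-850/4701 + 4155) = √(19531805/4701) = √91819015305/4701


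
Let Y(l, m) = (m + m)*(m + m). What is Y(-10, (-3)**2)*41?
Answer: 13284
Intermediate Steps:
Y(l, m) = 4*m**2 (Y(l, m) = (2*m)*(2*m) = 4*m**2)
Y(-10, (-3)**2)*41 = (4*((-3)**2)**2)*41 = (4*9**2)*41 = (4*81)*41 = 324*41 = 13284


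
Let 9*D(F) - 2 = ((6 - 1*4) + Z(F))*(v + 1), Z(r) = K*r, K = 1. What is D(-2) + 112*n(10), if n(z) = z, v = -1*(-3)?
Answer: 10082/9 ≈ 1120.2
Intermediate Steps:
v = 3
Z(r) = r (Z(r) = 1*r = r)
D(F) = 10/9 + 4*F/9 (D(F) = 2/9 + (((6 - 1*4) + F)*(3 + 1))/9 = 2/9 + (((6 - 4) + F)*4)/9 = 2/9 + ((2 + F)*4)/9 = 2/9 + (8 + 4*F)/9 = 2/9 + (8/9 + 4*F/9) = 10/9 + 4*F/9)
D(-2) + 112*n(10) = (10/9 + (4/9)*(-2)) + 112*10 = (10/9 - 8/9) + 1120 = 2/9 + 1120 = 10082/9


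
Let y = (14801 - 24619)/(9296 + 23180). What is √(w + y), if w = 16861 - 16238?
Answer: 33*√150769830/16238 ≈ 24.954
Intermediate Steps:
w = 623
y = -4909/16238 (y = -9818/32476 = -9818*1/32476 = -4909/16238 ≈ -0.30232)
√(w + y) = √(623 - 4909/16238) = √(10111365/16238) = 33*√150769830/16238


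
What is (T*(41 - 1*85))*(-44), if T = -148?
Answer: -286528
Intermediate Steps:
(T*(41 - 1*85))*(-44) = -148*(41 - 1*85)*(-44) = -148*(41 - 85)*(-44) = -148*(-44)*(-44) = 6512*(-44) = -286528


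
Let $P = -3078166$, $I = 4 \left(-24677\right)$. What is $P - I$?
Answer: $-2979458$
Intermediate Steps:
$I = -98708$
$P - I = -3078166 - -98708 = -3078166 + 98708 = -2979458$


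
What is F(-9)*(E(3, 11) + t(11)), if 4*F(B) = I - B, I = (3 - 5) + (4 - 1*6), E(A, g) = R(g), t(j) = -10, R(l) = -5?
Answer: -75/4 ≈ -18.750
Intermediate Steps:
E(A, g) = -5
I = -4 (I = -2 + (4 - 6) = -2 - 2 = -4)
F(B) = -1 - B/4 (F(B) = (-4 - B)/4 = -1 - B/4)
F(-9)*(E(3, 11) + t(11)) = (-1 - ¼*(-9))*(-5 - 10) = (-1 + 9/4)*(-15) = (5/4)*(-15) = -75/4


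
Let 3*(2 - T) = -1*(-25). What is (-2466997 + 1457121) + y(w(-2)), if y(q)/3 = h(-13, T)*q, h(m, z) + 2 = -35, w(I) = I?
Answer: -1009654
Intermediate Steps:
T = -19/3 (T = 2 - (-1)*(-25)/3 = 2 - ⅓*25 = 2 - 25/3 = -19/3 ≈ -6.3333)
h(m, z) = -37 (h(m, z) = -2 - 35 = -37)
y(q) = -111*q (y(q) = 3*(-37*q) = -111*q)
(-2466997 + 1457121) + y(w(-2)) = (-2466997 + 1457121) - 111*(-2) = -1009876 + 222 = -1009654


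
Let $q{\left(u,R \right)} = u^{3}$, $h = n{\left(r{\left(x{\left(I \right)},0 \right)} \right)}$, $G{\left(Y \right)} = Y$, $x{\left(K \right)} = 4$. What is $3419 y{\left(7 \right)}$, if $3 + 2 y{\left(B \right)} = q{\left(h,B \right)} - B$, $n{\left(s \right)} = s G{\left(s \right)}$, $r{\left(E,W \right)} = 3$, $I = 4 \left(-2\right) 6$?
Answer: $\frac{2458261}{2} \approx 1.2291 \cdot 10^{6}$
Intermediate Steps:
$I = -48$ ($I = \left(-8\right) 6 = -48$)
$n{\left(s \right)} = s^{2}$ ($n{\left(s \right)} = s s = s^{2}$)
$h = 9$ ($h = 3^{2} = 9$)
$y{\left(B \right)} = 363 - \frac{B}{2}$ ($y{\left(B \right)} = - \frac{3}{2} + \frac{9^{3} - B}{2} = - \frac{3}{2} + \frac{729 - B}{2} = - \frac{3}{2} - \left(- \frac{729}{2} + \frac{B}{2}\right) = 363 - \frac{B}{2}$)
$3419 y{\left(7 \right)} = 3419 \left(363 - \frac{7}{2}\right) = 3419 \cdot \frac{719}{2} = \frac{2458261}{2}$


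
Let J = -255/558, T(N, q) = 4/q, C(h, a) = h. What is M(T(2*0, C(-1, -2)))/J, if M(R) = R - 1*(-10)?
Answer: -1116/85 ≈ -13.129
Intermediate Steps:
J = -85/186 (J = -255*1/558 = -85/186 ≈ -0.45699)
M(R) = 10 + R (M(R) = R + 10 = 10 + R)
M(T(2*0, C(-1, -2)))/J = (10 + 4/(-1))/(-85/186) = (10 + 4*(-1))*(-186/85) = (10 - 4)*(-186/85) = 6*(-186/85) = -1116/85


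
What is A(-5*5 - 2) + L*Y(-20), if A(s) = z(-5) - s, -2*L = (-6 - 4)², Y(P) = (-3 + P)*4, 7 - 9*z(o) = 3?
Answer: 41647/9 ≈ 4627.4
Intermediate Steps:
z(o) = 4/9 (z(o) = 7/9 - ⅑*3 = 7/9 - ⅓ = 4/9)
Y(P) = -12 + 4*P
L = -50 (L = -(-6 - 4)²/2 = -½*(-10)² = -½*100 = -50)
A(s) = 4/9 - s
A(-5*5 - 2) + L*Y(-20) = (4/9 - (-5*5 - 2)) - 50*(-12 + 4*(-20)) = (4/9 - (-25 - 2)) - 50*(-12 - 80) = (4/9 - 1*(-27)) - 50*(-92) = (4/9 + 27) + 4600 = 247/9 + 4600 = 41647/9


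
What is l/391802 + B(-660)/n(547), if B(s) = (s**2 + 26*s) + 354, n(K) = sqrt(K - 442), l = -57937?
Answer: -57937/391802 + 139598*sqrt(105)/35 ≈ 40870.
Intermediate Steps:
n(K) = sqrt(-442 + K)
B(s) = 354 + s**2 + 26*s
l/391802 + B(-660)/n(547) = -57937/391802 + (354 + (-660)**2 + 26*(-660))/(sqrt(-442 + 547)) = -57937*1/391802 + (354 + 435600 - 17160)/(sqrt(105)) = -57937/391802 + 418794*(sqrt(105)/105) = -57937/391802 + 139598*sqrt(105)/35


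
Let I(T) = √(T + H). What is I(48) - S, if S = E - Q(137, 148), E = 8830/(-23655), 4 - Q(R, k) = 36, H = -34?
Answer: -149626/4731 + √14 ≈ -27.885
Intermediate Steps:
Q(R, k) = -32 (Q(R, k) = 4 - 1*36 = 4 - 36 = -32)
E = -1766/4731 (E = 8830*(-1/23655) = -1766/4731 ≈ -0.37328)
I(T) = √(-34 + T) (I(T) = √(T - 34) = √(-34 + T))
S = 149626/4731 (S = -1766/4731 - 1*(-32) = -1766/4731 + 32 = 149626/4731 ≈ 31.627)
I(48) - S = √(-34 + 48) - 1*149626/4731 = √14 - 149626/4731 = -149626/4731 + √14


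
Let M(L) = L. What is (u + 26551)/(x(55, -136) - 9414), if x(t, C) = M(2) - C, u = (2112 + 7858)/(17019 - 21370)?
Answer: -38504477/13453292 ≈ -2.8621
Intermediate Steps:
u = -9970/4351 (u = 9970/(-4351) = 9970*(-1/4351) = -9970/4351 ≈ -2.2914)
x(t, C) = 2 - C
(u + 26551)/(x(55, -136) - 9414) = (-9970/4351 + 26551)/((2 - 1*(-136)) - 9414) = 115513431/(4351*((2 + 136) - 9414)) = 115513431/(4351*(138 - 9414)) = (115513431/4351)/(-9276) = (115513431/4351)*(-1/9276) = -38504477/13453292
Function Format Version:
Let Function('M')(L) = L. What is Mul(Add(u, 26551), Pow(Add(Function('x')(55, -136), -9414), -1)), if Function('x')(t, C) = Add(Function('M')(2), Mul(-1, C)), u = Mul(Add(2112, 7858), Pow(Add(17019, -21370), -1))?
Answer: Rational(-38504477, 13453292) ≈ -2.8621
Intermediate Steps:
u = Rational(-9970, 4351) (u = Mul(9970, Pow(-4351, -1)) = Mul(9970, Rational(-1, 4351)) = Rational(-9970, 4351) ≈ -2.2914)
Function('x')(t, C) = Add(2, Mul(-1, C))
Mul(Add(u, 26551), Pow(Add(Function('x')(55, -136), -9414), -1)) = Mul(Add(Rational(-9970, 4351), 26551), Pow(Add(Add(2, Mul(-1, -136)), -9414), -1)) = Mul(Rational(115513431, 4351), Pow(Add(Add(2, 136), -9414), -1)) = Mul(Rational(115513431, 4351), Pow(Add(138, -9414), -1)) = Mul(Rational(115513431, 4351), Pow(-9276, -1)) = Mul(Rational(115513431, 4351), Rational(-1, 9276)) = Rational(-38504477, 13453292)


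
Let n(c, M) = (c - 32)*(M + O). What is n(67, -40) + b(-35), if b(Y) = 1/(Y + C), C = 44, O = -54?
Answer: -29609/9 ≈ -3289.9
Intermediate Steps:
n(c, M) = (-54 + M)*(-32 + c) (n(c, M) = (c - 32)*(M - 54) = (-32 + c)*(-54 + M) = (-54 + M)*(-32 + c))
b(Y) = 1/(44 + Y) (b(Y) = 1/(Y + 44) = 1/(44 + Y))
n(67, -40) + b(-35) = (1728 - 54*67 - 32*(-40) - 40*67) + 1/(44 - 35) = (1728 - 3618 + 1280 - 2680) + 1/9 = -3290 + ⅑ = -29609/9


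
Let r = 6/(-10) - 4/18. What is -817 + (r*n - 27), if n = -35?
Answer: -7337/9 ≈ -815.22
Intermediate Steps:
r = -37/45 (r = 6*(-⅒) - 4*1/18 = -⅗ - 2/9 = -37/45 ≈ -0.82222)
-817 + (r*n - 27) = -817 + (-37/45*(-35) - 27) = -817 + (259/9 - 27) = -817 + 16/9 = -7337/9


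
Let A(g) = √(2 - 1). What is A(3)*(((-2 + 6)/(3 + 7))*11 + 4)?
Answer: 42/5 ≈ 8.4000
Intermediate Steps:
A(g) = 1 (A(g) = √1 = 1)
A(3)*(((-2 + 6)/(3 + 7))*11 + 4) = 1*(((-2 + 6)/(3 + 7))*11 + 4) = 1*((4/10)*11 + 4) = 1*((4*(⅒))*11 + 4) = 1*((⅖)*11 + 4) = 1*(22/5 + 4) = 1*(42/5) = 42/5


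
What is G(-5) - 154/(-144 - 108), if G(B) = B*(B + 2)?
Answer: 281/18 ≈ 15.611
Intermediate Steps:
G(B) = B*(2 + B)
G(-5) - 154/(-144 - 108) = -5*(2 - 5) - 154/(-144 - 108) = -5*(-3) - 154/(-252) = 15 - 1/252*(-154) = 15 + 11/18 = 281/18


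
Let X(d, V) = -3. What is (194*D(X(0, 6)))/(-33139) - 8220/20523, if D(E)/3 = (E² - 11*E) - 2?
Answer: -250059340/226703899 ≈ -1.1030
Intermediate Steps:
D(E) = -6 - 33*E + 3*E² (D(E) = 3*((E² - 11*E) - 2) = 3*(-2 + E² - 11*E) = -6 - 33*E + 3*E²)
(194*D(X(0, 6)))/(-33139) - 8220/20523 = (194*(-6 - 33*(-3) + 3*(-3)²))/(-33139) - 8220/20523 = (194*(-6 + 99 + 3*9))*(-1/33139) - 8220*1/20523 = (194*(-6 + 99 + 27))*(-1/33139) - 2740/6841 = (194*120)*(-1/33139) - 2740/6841 = 23280*(-1/33139) - 2740/6841 = -23280/33139 - 2740/6841 = -250059340/226703899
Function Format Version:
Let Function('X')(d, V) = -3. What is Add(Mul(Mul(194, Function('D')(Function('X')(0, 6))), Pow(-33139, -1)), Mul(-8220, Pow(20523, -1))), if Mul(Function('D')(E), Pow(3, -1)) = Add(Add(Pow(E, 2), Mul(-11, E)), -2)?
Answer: Rational(-250059340, 226703899) ≈ -1.1030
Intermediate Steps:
Function('D')(E) = Add(-6, Mul(-33, E), Mul(3, Pow(E, 2))) (Function('D')(E) = Mul(3, Add(Add(Pow(E, 2), Mul(-11, E)), -2)) = Mul(3, Add(-2, Pow(E, 2), Mul(-11, E))) = Add(-6, Mul(-33, E), Mul(3, Pow(E, 2))))
Add(Mul(Mul(194, Function('D')(Function('X')(0, 6))), Pow(-33139, -1)), Mul(-8220, Pow(20523, -1))) = Add(Mul(Mul(194, Add(-6, Mul(-33, -3), Mul(3, Pow(-3, 2)))), Pow(-33139, -1)), Mul(-8220, Pow(20523, -1))) = Add(Mul(Mul(194, Add(-6, 99, Mul(3, 9))), Rational(-1, 33139)), Mul(-8220, Rational(1, 20523))) = Add(Mul(Mul(194, Add(-6, 99, 27)), Rational(-1, 33139)), Rational(-2740, 6841)) = Add(Mul(Mul(194, 120), Rational(-1, 33139)), Rational(-2740, 6841)) = Add(Mul(23280, Rational(-1, 33139)), Rational(-2740, 6841)) = Add(Rational(-23280, 33139), Rational(-2740, 6841)) = Rational(-250059340, 226703899)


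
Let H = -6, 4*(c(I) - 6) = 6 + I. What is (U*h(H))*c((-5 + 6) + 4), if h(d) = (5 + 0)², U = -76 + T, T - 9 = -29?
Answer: -21000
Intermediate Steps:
T = -20 (T = 9 - 29 = -20)
c(I) = 15/2 + I/4 (c(I) = 6 + (6 + I)/4 = 6 + (3/2 + I/4) = 15/2 + I/4)
U = -96 (U = -76 - 20 = -96)
h(d) = 25 (h(d) = 5² = 25)
(U*h(H))*c((-5 + 6) + 4) = (-96*25)*(15/2 + ((-5 + 6) + 4)/4) = -2400*(15/2 + (1 + 4)/4) = -2400*(15/2 + (¼)*5) = -2400*(15/2 + 5/4) = -2400*35/4 = -21000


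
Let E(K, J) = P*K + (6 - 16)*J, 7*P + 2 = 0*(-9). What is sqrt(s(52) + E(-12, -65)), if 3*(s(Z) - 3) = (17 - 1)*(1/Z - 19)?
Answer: sqrt(4597593)/91 ≈ 23.563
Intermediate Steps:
s(Z) = -295/3 + 16/(3*Z) (s(Z) = 3 + ((17 - 1)*(1/Z - 19))/3 = 3 + (16*(-19 + 1/Z))/3 = 3 + (-304 + 16/Z)/3 = 3 + (-304/3 + 16/(3*Z)) = -295/3 + 16/(3*Z))
P = -2/7 (P = -2/7 + (0*(-9))/7 = -2/7 + (1/7)*0 = -2/7 + 0 = -2/7 ≈ -0.28571)
E(K, J) = -10*J - 2*K/7 (E(K, J) = -2*K/7 + (6 - 16)*J = -2*K/7 - 10*J = -10*J - 2*K/7)
sqrt(s(52) + E(-12, -65)) = sqrt((1/3)*(16 - 295*52)/52 + (-10*(-65) - 2/7*(-12))) = sqrt((1/3)*(1/52)*(16 - 15340) + (650 + 24/7)) = sqrt((1/3)*(1/52)*(-15324) + 4574/7) = sqrt(-1277/13 + 4574/7) = sqrt(50523/91) = sqrt(4597593)/91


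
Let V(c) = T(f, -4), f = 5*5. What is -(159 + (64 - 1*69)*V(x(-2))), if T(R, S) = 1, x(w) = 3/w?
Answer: -154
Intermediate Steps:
f = 25
V(c) = 1
-(159 + (64 - 1*69)*V(x(-2))) = -(159 + (64 - 1*69)*1) = -(159 + (64 - 69)*1) = -(159 - 5*1) = -(159 - 5) = -1*154 = -154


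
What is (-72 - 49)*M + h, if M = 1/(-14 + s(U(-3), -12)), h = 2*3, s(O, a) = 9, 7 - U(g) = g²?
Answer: 151/5 ≈ 30.200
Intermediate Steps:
U(g) = 7 - g²
h = 6
M = -⅕ (M = 1/(-14 + 9) = 1/(-5) = -⅕ ≈ -0.20000)
(-72 - 49)*M + h = (-72 - 49)*(-⅕) + 6 = -121*(-⅕) + 6 = 121/5 + 6 = 151/5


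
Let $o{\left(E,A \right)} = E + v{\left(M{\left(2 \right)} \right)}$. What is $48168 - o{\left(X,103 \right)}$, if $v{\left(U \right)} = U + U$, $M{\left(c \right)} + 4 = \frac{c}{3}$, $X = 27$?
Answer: $\frac{144443}{3} \approx 48148.0$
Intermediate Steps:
$M{\left(c \right)} = -4 + \frac{c}{3}$
$v{\left(U \right)} = 2 U$
$o{\left(E,A \right)} = - \frac{20}{3} + E$ ($o{\left(E,A \right)} = E + 2 \left(-4 + \frac{1}{3} \cdot 2\right) = E + 2 \left(-4 + \frac{2}{3}\right) = E + 2 \left(- \frac{10}{3}\right) = E - \frac{20}{3} = - \frac{20}{3} + E$)
$48168 - o{\left(X,103 \right)} = 48168 - \left(- \frac{20}{3} + 27\right) = 48168 - \frac{61}{3} = \frac{144443}{3}$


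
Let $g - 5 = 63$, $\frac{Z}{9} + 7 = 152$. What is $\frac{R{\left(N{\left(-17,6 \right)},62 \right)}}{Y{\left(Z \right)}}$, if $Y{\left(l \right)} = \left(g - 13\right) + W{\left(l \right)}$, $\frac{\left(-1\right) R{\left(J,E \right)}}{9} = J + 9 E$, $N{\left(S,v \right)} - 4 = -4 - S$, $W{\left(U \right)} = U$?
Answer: $- \frac{1035}{272} \approx -3.8051$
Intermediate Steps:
$Z = 1305$ ($Z = -63 + 9 \cdot 152 = -63 + 1368 = 1305$)
$g = 68$ ($g = 5 + 63 = 68$)
$N{\left(S,v \right)} = - S$ ($N{\left(S,v \right)} = 4 - \left(4 + S\right) = - S$)
$R{\left(J,E \right)} = - 81 E - 9 J$ ($R{\left(J,E \right)} = - 9 \left(J + 9 E\right) = - 81 E - 9 J$)
$Y{\left(l \right)} = 55 + l$ ($Y{\left(l \right)} = \left(68 - 13\right) + l = 55 + l$)
$\frac{R{\left(N{\left(-17,6 \right)},62 \right)}}{Y{\left(Z \right)}} = \frac{\left(-81\right) 62 - 9 \left(\left(-1\right) \left(-17\right)\right)}{55 + 1305} = \frac{-5022 - 153}{1360} = \left(-5022 - 153\right) \frac{1}{1360} = \left(-5175\right) \frac{1}{1360} = - \frac{1035}{272}$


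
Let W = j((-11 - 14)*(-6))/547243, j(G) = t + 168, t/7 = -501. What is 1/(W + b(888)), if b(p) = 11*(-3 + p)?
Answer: 547243/5327407266 ≈ 0.00010272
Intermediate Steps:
t = -3507 (t = 7*(-501) = -3507)
b(p) = -33 + 11*p
j(G) = -3339 (j(G) = -3507 + 168 = -3339)
W = -3339/547243 ≈ -0.0061015
1/(W + b(888)) = 1/(-3339/547243 + (-33 + 11*888)) = 1/(-3339/547243 + (-33 + 9768)) = 1/(-3339/547243 + 9735) = 1/(5327407266/547243) = 547243/5327407266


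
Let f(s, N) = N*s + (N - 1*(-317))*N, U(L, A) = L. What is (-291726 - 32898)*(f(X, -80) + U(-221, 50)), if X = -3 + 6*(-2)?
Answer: 5837064144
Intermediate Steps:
X = -15 (X = -3 - 12 = -15)
f(s, N) = N*s + N*(317 + N) (f(s, N) = N*s + (N + 317)*N = N*s + (317 + N)*N = N*s + N*(317 + N))
(-291726 - 32898)*(f(X, -80) + U(-221, 50)) = (-291726 - 32898)*(-80*(317 - 80 - 15) - 221) = -324624*(-80*222 - 221) = -324624*(-17760 - 221) = -324624*(-17981) = 5837064144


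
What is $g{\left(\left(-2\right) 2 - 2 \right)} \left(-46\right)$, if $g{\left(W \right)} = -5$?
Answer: $230$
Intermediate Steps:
$g{\left(\left(-2\right) 2 - 2 \right)} \left(-46\right) = \left(-5\right) \left(-46\right) = 230$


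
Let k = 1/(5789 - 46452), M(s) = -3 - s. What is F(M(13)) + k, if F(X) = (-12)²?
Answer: 5855471/40663 ≈ 144.00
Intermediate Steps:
F(X) = 144
k = -1/40663 (k = 1/(-40663) = -1/40663 ≈ -2.4592e-5)
F(M(13)) + k = 144 - 1/40663 = 5855471/40663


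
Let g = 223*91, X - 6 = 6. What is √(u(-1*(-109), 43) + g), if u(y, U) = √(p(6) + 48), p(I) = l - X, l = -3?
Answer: √(20293 + √33) ≈ 142.47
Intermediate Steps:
X = 12 (X = 6 + 6 = 12)
p(I) = -15 (p(I) = -3 - 1*12 = -3 - 12 = -15)
g = 20293
u(y, U) = √33 (u(y, U) = √(-15 + 48) = √33)
√(u(-1*(-109), 43) + g) = √(√33 + 20293) = √(20293 + √33)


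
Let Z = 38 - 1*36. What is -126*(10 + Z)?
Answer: -1512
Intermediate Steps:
Z = 2 (Z = 38 - 36 = 2)
-126*(10 + Z) = -126*(10 + 2) = -126*12 = -1512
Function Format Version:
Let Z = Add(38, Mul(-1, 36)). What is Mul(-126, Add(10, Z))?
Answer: -1512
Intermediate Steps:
Z = 2 (Z = Add(38, -36) = 2)
Mul(-126, Add(10, Z)) = Mul(-126, Add(10, 2)) = Mul(-126, 12) = -1512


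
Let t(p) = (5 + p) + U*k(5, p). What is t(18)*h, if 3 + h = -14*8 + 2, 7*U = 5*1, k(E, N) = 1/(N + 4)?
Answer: -400811/154 ≈ -2602.7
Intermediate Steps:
k(E, N) = 1/(4 + N)
U = 5/7 (U = (5*1)/7 = (⅐)*5 = 5/7 ≈ 0.71429)
t(p) = 5 + p + 5/(7*(4 + p)) (t(p) = (5 + p) + 5/(7*(4 + p)) = 5 + p + 5/(7*(4 + p)))
h = -113 (h = -3 + (-14*8 + 2) = -3 + (-112 + 2) = -3 - 110 = -113)
t(18)*h = ((5/7 + (4 + 18)*(5 + 18))/(4 + 18))*(-113) = ((5/7 + 22*23)/22)*(-113) = ((5/7 + 506)/22)*(-113) = ((1/22)*(3547/7))*(-113) = (3547/154)*(-113) = -400811/154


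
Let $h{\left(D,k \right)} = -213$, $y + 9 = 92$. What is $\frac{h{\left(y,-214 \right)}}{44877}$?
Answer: $- \frac{71}{14959} \approx -0.0047463$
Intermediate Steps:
$y = 83$ ($y = -9 + 92 = 83$)
$\frac{h{\left(y,-214 \right)}}{44877} = - \frac{213}{44877} = \left(-213\right) \frac{1}{44877} = - \frac{71}{14959}$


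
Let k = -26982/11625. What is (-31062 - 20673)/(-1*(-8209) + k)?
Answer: -200473125/31800881 ≈ -6.3040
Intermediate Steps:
k = -8994/3875 (k = -26982*1/11625 = -8994/3875 ≈ -2.3210)
(-31062 - 20673)/(-1*(-8209) + k) = (-31062 - 20673)/(-1*(-8209) - 8994/3875) = -51735/(8209 - 8994/3875) = -51735/31800881/3875 = -51735*3875/31800881 = -200473125/31800881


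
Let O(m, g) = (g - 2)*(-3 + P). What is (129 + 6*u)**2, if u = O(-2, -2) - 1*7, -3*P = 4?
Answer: 36481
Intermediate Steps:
P = -4/3 (P = -1/3*4 = -4/3 ≈ -1.3333)
O(m, g) = 26/3 - 13*g/3 (O(m, g) = (g - 2)*(-3 - 4/3) = (-2 + g)*(-13/3) = 26/3 - 13*g/3)
u = 31/3 (u = (26/3 - 13/3*(-2)) - 1*7 = (26/3 + 26/3) - 7 = 52/3 - 7 = 31/3 ≈ 10.333)
(129 + 6*u)**2 = (129 + 6*(31/3))**2 = (129 + 62)**2 = 191**2 = 36481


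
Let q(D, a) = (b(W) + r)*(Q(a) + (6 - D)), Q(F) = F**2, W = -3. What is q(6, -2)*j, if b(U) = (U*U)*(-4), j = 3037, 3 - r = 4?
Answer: -449476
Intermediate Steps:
r = -1 (r = 3 - 1*4 = 3 - 4 = -1)
b(U) = -4*U**2 (b(U) = U**2*(-4) = -4*U**2)
q(D, a) = -222 - 37*a**2 + 37*D (q(D, a) = (-4*(-3)**2 - 1)*(a**2 + (6 - D)) = (-4*9 - 1)*(6 + a**2 - D) = (-36 - 1)*(6 + a**2 - D) = -37*(6 + a**2 - D) = -222 - 37*a**2 + 37*D)
q(6, -2)*j = (-222 - 37*(-2)**2 + 37*6)*3037 = (-222 - 37*4 + 222)*3037 = (-222 - 148 + 222)*3037 = -148*3037 = -449476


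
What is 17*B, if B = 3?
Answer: 51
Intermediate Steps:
17*B = 17*3 = 51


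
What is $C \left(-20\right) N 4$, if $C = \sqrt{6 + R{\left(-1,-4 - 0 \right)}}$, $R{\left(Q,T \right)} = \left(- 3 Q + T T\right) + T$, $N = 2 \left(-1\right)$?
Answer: $160 \sqrt{21} \approx 733.21$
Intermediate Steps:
$N = -2$
$R{\left(Q,T \right)} = T + T^{2} - 3 Q$ ($R{\left(Q,T \right)} = \left(- 3 Q + T^{2}\right) + T = \left(T^{2} - 3 Q\right) + T = T + T^{2} - 3 Q$)
$C = \sqrt{21}$ ($C = \sqrt{6 - \left(1 - \left(-4 - 0\right)^{2}\right)} = \sqrt{6 + \left(\left(-4 + 0\right) + \left(-4 + 0\right)^{2} + 3\right)} = \sqrt{6 + \left(-4 + \left(-4\right)^{2} + 3\right)} = \sqrt{6 + \left(-4 + 16 + 3\right)} = \sqrt{6 + 15} = \sqrt{21} \approx 4.5826$)
$C \left(-20\right) N 4 = \sqrt{21} \left(-20\right) \left(\left(-2\right) 4\right) = - 20 \sqrt{21} \left(-8\right) = 160 \sqrt{21}$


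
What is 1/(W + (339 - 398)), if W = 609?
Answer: 1/550 ≈ 0.0018182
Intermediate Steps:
1/(W + (339 - 398)) = 1/(609 + (339 - 398)) = 1/(609 - 59) = 1/550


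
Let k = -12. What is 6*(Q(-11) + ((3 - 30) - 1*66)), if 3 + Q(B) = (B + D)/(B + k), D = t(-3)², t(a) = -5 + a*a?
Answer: -13278/23 ≈ -577.30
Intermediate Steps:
t(a) = -5 + a²
D = 16 (D = (-5 + (-3)²)² = (-5 + 9)² = 4² = 16)
Q(B) = -3 + (16 + B)/(-12 + B) (Q(B) = -3 + (B + 16)/(B - 12) = -3 + (16 + B)/(-12 + B))
6*(Q(-11) + ((3 - 30) - 1*66)) = 6*(2*(26 - 1*(-11))/(-12 - 11) + ((3 - 30) - 1*66)) = 6*(2*(26 + 11)/(-23) + (-27 - 66)) = 6*(2*(-1/23)*37 - 93) = 6*(-74/23 - 93) = 6*(-2213/23) = -13278/23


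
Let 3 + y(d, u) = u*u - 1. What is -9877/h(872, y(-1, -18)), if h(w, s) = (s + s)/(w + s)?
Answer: -1471673/80 ≈ -18396.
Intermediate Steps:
y(d, u) = -4 + u² (y(d, u) = -3 + (u*u - 1) = -3 + (u² - 1) = -3 + (-1 + u²) = -4 + u²)
h(w, s) = 2*s/(s + w) (h(w, s) = (2*s)/(s + w) = 2*s/(s + w))
-9877/h(872, y(-1, -18)) = -9877*((-4 + (-18)²) + 872)/(2*(-4 + (-18)²)) = -9877*((-4 + 324) + 872)/(2*(-4 + 324)) = -9877/(2*320/(320 + 872)) = -9877/(2*320/1192) = -9877/(2*320*(1/1192)) = -9877/80/149 = -9877*149/80 = -1471673/80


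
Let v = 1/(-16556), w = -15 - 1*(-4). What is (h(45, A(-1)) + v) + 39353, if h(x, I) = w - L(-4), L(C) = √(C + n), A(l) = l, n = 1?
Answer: 651346151/16556 - I*√3 ≈ 39342.0 - 1.732*I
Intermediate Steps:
w = -11 (w = -15 + 4 = -11)
L(C) = √(1 + C) (L(C) = √(C + 1) = √(1 + C))
h(x, I) = -11 - I*√3 (h(x, I) = -11 - √(1 - 4) = -11 - √(-3) = -11 - I*√3)
v = -1/16556 ≈ -6.0401e-5
(h(45, A(-1)) + v) + 39353 = ((-11 - I*√3) - 1/16556) + 39353 = (-182117/16556 - I*√3) + 39353 = 651346151/16556 - I*√3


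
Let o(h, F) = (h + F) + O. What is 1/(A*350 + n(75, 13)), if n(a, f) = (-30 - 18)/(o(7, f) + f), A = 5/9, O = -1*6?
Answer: 3/578 ≈ 0.0051903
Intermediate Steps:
O = -6
A = 5/9 (A = 5*(⅑) = 5/9 ≈ 0.55556)
o(h, F) = -6 + F + h (o(h, F) = (h + F) - 6 = (F + h) - 6 = -6 + F + h)
n(a, f) = -48/(1 + 2*f) (n(a, f) = (-30 - 18)/((-6 + f + 7) + f) = -48/((1 + f) + f) = -48/(1 + 2*f))
1/(A*350 + n(75, 13)) = 1/((5/9)*350 - 48/(1 + 2*13)) = 1/(1750/9 - 48/(1 + 26)) = 1/(1750/9 - 48/27) = 1/(1750/9 - 48*1/27) = 1/(1750/9 - 16/9) = 1/(578/3) = 3/578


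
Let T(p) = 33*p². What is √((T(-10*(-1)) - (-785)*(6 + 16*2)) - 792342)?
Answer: 2*I*√189803 ≈ 871.33*I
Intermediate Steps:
√((T(-10*(-1)) - (-785)*(6 + 16*2)) - 792342) = √((33*(-10*(-1))² - (-785)*(6 + 16*2)) - 792342) = √((33*10² - (-785)*(6 + 32)) - 792342) = √((33*100 - (-785)*38) - 792342) = √((3300 - 785*(-38)) - 792342) = √((3300 + 29830) - 792342) = √(33130 - 792342) = √(-759212) = 2*I*√189803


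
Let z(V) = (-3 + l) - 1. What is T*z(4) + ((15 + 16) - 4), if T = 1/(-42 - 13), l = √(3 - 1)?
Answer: 1489/55 - √2/55 ≈ 27.047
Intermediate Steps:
l = √2 ≈ 1.4142
z(V) = -4 + √2 (z(V) = (-3 + √2) - 1 = -4 + √2)
T = -1/55 (T = 1/(-55) = -1/55 ≈ -0.018182)
T*z(4) + ((15 + 16) - 4) = -(-4 + √2)/55 + ((15 + 16) - 4) = (4/55 - √2/55) + (31 - 4) = (4/55 - √2/55) + 27 = 1489/55 - √2/55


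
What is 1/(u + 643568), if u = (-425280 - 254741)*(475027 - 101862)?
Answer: -1/253759392897 ≈ -3.9407e-12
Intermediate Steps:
u = -253760036465 (u = -680021*373165 = -253760036465)
1/(u + 643568) = 1/(-253760036465 + 643568) = 1/(-253759392897) = -1/253759392897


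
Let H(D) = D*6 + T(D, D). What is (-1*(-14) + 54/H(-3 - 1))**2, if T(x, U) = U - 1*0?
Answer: 28561/196 ≈ 145.72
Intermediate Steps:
T(x, U) = U (T(x, U) = U + 0 = U)
H(D) = 7*D (H(D) = D*6 + D = 6*D + D = 7*D)
(-1*(-14) + 54/H(-3 - 1))**2 = (-1*(-14) + 54/((7*(-3 - 1))))**2 = (14 + 54/((7*(-4))))**2 = (14 + 54/(-28))**2 = (14 + 54*(-1/28))**2 = (14 - 27/14)**2 = (169/14)**2 = 28561/196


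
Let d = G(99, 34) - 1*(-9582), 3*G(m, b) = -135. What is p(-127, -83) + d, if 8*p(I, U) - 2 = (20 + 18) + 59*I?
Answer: 68843/8 ≈ 8605.4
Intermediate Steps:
G(m, b) = -45 (G(m, b) = (⅓)*(-135) = -45)
p(I, U) = 5 + 59*I/8 (p(I, U) = ¼ + ((20 + 18) + 59*I)/8 = ¼ + (38 + 59*I)/8 = ¼ + (19/4 + 59*I/8) = 5 + 59*I/8)
d = 9537 (d = -45 - 1*(-9582) = -45 + 9582 = 9537)
p(-127, -83) + d = (5 + (59/8)*(-127)) + 9537 = (5 - 7493/8) + 9537 = -7453/8 + 9537 = 68843/8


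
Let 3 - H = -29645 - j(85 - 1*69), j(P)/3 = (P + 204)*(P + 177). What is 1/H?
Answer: 1/157028 ≈ 6.3683e-6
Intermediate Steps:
j(P) = 3*(177 + P)*(204 + P) (j(P) = 3*((P + 204)*(P + 177)) = 3*((204 + P)*(177 + P)) = 3*((177 + P)*(204 + P)) = 3*(177 + P)*(204 + P))
H = 157028 (H = 3 - (-29645 - (108324 + 3*(85 - 1*69)² + 1143*(85 - 1*69))) = 3 - (-29645 - (108324 + 3*(85 - 69)² + 1143*(85 - 69))) = 3 - (-29645 - (108324 + 3*16² + 1143*16)) = 3 - (-29645 - (108324 + 3*256 + 18288)) = 3 - (-29645 - (108324 + 768 + 18288)) = 3 - (-29645 - 1*127380) = 3 - (-29645 - 127380) = 3 - 1*(-157025) = 3 + 157025 = 157028)
1/H = 1/157028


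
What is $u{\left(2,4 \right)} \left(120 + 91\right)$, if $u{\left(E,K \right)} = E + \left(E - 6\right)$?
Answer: $-422$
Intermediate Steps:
$u{\left(E,K \right)} = -6 + 2 E$ ($u{\left(E,K \right)} = E + \left(E - 6\right) = E + \left(-6 + E\right) = -6 + 2 E$)
$u{\left(2,4 \right)} \left(120 + 91\right) = \left(-6 + 2 \cdot 2\right) \left(120 + 91\right) = \left(-6 + 4\right) 211 = \left(-2\right) 211 = -422$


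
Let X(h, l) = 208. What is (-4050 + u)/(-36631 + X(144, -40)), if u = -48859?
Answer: 52909/36423 ≈ 1.4526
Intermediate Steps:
(-4050 + u)/(-36631 + X(144, -40)) = (-4050 - 48859)/(-36631 + 208) = -52909/(-36423) = -52909*(-1/36423) = 52909/36423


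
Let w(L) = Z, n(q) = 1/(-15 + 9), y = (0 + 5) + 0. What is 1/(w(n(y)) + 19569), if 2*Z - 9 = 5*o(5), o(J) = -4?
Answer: 2/39127 ≈ 5.1116e-5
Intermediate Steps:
y = 5 (y = 5 + 0 = 5)
n(q) = -⅙ (n(q) = 1/(-6) = -⅙)
Z = -11/2 (Z = 9/2 + (5*(-4))/2 = 9/2 + (½)*(-20) = 9/2 - 10 = -11/2 ≈ -5.5000)
w(L) = -11/2
1/(w(n(y)) + 19569) = 1/(-11/2 + 19569) = 1/(39127/2) = 2/39127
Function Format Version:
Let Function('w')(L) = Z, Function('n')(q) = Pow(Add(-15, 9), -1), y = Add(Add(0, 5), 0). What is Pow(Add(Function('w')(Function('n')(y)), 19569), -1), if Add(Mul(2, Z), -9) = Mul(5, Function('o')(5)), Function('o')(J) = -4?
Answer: Rational(2, 39127) ≈ 5.1116e-5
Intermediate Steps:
y = 5 (y = Add(5, 0) = 5)
Function('n')(q) = Rational(-1, 6) (Function('n')(q) = Pow(-6, -1) = Rational(-1, 6))
Z = Rational(-11, 2) (Z = Add(Rational(9, 2), Mul(Rational(1, 2), Mul(5, -4))) = Add(Rational(9, 2), Mul(Rational(1, 2), -20)) = Add(Rational(9, 2), -10) = Rational(-11, 2) ≈ -5.5000)
Function('w')(L) = Rational(-11, 2)
Pow(Add(Function('w')(Function('n')(y)), 19569), -1) = Pow(Add(Rational(-11, 2), 19569), -1) = Pow(Rational(39127, 2), -1) = Rational(2, 39127)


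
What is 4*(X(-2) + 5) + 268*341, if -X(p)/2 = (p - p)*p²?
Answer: 91408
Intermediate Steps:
X(p) = 0 (X(p) = -2*(p - p)*p² = -0*p² = -2*0 = 0)
4*(X(-2) + 5) + 268*341 = 4*(0 + 5) + 268*341 = 4*5 + 91388 = 20 + 91388 = 91408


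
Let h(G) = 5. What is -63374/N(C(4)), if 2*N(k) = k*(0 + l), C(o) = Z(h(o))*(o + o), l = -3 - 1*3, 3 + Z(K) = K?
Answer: 31687/24 ≈ 1320.3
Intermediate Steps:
Z(K) = -3 + K
l = -6 (l = -3 - 3 = -6)
C(o) = 4*o (C(o) = (-3 + 5)*(o + o) = 2*(2*o) = 4*o)
N(k) = -3*k (N(k) = (k*(0 - 6))/2 = (k*(-6))/2 = (-6*k)/2 = -3*k)
-63374/N(C(4)) = -63374/((-12*4)) = -63374/((-3*16)) = -63374/(-48) = -63374*(-1/48) = 31687/24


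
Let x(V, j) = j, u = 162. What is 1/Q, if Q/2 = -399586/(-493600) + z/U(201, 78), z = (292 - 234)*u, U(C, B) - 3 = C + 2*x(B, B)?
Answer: 123400/6641273 ≈ 0.018581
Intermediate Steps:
U(C, B) = 3 + C + 2*B (U(C, B) = 3 + (C + 2*B) = 3 + C + 2*B)
z = 9396 (z = (292 - 234)*162 = 58*162 = 9396)
Q = 6641273/123400 (Q = 2*(-399586/(-493600) + 9396/(3 + 201 + 2*78)) = 2*(-399586*(-1/493600) + 9396/(3 + 201 + 156)) = 2*(199793/246800 + 9396/360) = 2*(199793/246800 + 9396*(1/360)) = 2*(199793/246800 + 261/10) = 2*(6641273/246800) = 6641273/123400 ≈ 53.819)
1/Q = 1/(6641273/123400) = 123400/6641273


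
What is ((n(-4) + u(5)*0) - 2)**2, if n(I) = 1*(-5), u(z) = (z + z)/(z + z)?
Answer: 49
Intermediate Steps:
u(z) = 1 (u(z) = (2*z)/((2*z)) = (2*z)*(1/(2*z)) = 1)
n(I) = -5
((n(-4) + u(5)*0) - 2)**2 = ((-5 + 1*0) - 2)**2 = ((-5 + 0) - 2)**2 = (-5 - 2)**2 = (-7)**2 = 49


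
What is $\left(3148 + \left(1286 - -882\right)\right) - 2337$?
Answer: $2979$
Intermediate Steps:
$\left(3148 + \left(1286 - -882\right)\right) - 2337 = \left(3148 + \left(1286 + 882\right)\right) - 2337 = \left(3148 + 2168\right) - 2337 = 5316 - 2337 = 2979$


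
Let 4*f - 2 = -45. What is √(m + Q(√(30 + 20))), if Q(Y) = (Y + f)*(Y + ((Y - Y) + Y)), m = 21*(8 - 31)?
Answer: √(-1532 - 430*√2)/2 ≈ 23.131*I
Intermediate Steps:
f = -43/4 (f = ½ + (¼)*(-45) = ½ - 45/4 = -43/4 ≈ -10.750)
m = -483 (m = 21*(-23) = -483)
Q(Y) = 2*Y*(-43/4 + Y) (Q(Y) = (Y - 43/4)*(Y + ((Y - Y) + Y)) = (-43/4 + Y)*(Y + (0 + Y)) = (-43/4 + Y)*(Y + Y) = (-43/4 + Y)*(2*Y) = 2*Y*(-43/4 + Y))
√(m + Q(√(30 + 20))) = √(-483 + √(30 + 20)*(-43 + 4*√(30 + 20))/2) = √(-483 + √50*(-43 + 4*√50)/2) = √(-483 + (5*√2)*(-43 + 4*(5*√2))/2) = √(-483 + (5*√2)*(-43 + 20*√2)/2) = √(-483 + 5*√2*(-43 + 20*√2)/2)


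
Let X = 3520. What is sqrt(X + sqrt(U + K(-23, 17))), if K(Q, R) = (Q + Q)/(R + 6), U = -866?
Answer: sqrt(3520 + 2*I*sqrt(217)) ≈ 59.33 + 0.2483*I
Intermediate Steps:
K(Q, R) = 2*Q/(6 + R) (K(Q, R) = (2*Q)/(6 + R) = 2*Q/(6 + R))
sqrt(X + sqrt(U + K(-23, 17))) = sqrt(3520 + sqrt(-866 + 2*(-23)/(6 + 17))) = sqrt(3520 + sqrt(-866 + 2*(-23)/23)) = sqrt(3520 + sqrt(-866 + 2*(-23)*(1/23))) = sqrt(3520 + sqrt(-866 - 2)) = sqrt(3520 + sqrt(-868)) = sqrt(3520 + 2*I*sqrt(217))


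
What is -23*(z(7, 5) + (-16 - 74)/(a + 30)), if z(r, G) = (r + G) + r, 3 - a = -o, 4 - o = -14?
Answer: -6739/17 ≈ -396.41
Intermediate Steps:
o = 18 (o = 4 - 1*(-14) = 4 + 14 = 18)
a = 21 (a = 3 - (-1)*18 = 3 - 1*(-18) = 3 + 18 = 21)
z(r, G) = G + 2*r (z(r, G) = (G + r) + r = G + 2*r)
-23*(z(7, 5) + (-16 - 74)/(a + 30)) = -23*((5 + 2*7) + (-16 - 74)/(21 + 30)) = -23*((5 + 14) - 90/51) = -23*(19 - 90*1/51) = -23*(19 - 30/17) = -23*293/17 = -6739/17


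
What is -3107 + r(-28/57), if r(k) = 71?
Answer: -3036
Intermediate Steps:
-3107 + r(-28/57) = -3107 + 71 = -3036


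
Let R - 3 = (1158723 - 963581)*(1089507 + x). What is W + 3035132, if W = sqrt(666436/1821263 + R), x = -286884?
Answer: 3035132 + sqrt(519526472513735103675929)/1821263 ≈ 3.4309e+6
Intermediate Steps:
R = 156625457469 (R = 3 + (1158723 - 963581)*(1089507 - 286884) = 3 + 195142*802623 = 3 + 156625457466 = 156625457469)
W = sqrt(519526472513735103675929)/1821263 (W = sqrt(666436/1821263 + 156625457469) = sqrt(285256150547029783/1821263) = sqrt(519526472513735103675929)/1821263 ≈ 3.9576e+5)
W + 3035132 = sqrt(519526472513735103675929)/1821263 + 3035132 = 3035132 + sqrt(519526472513735103675929)/1821263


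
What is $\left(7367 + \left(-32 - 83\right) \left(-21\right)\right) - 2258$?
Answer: $7524$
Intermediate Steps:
$\left(7367 + \left(-32 - 83\right) \left(-21\right)\right) - 2258 = \left(7367 - -2415\right) - 2258 = \left(7367 + 2415\right) - 2258 = 9782 - 2258 = 7524$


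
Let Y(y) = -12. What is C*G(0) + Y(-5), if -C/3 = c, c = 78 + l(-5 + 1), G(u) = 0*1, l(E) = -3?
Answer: -12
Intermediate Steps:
G(u) = 0
c = 75 (c = 78 - 3 = 75)
C = -225 (C = -3*75 = -225)
C*G(0) + Y(-5) = -225*0 - 12 = 0 - 12 = -12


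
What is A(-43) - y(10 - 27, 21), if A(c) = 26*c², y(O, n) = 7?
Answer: 48067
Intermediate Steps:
A(-43) - y(10 - 27, 21) = 26*(-43)² - 1*7 = 26*1849 - 7 = 48074 - 7 = 48067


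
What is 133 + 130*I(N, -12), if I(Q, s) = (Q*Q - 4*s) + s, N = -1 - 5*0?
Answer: 4943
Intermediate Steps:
N = -1 (N = -1 + 0 = -1)
I(Q, s) = Q² - 3*s (I(Q, s) = (Q² - 4*s) + s = Q² - 3*s)
133 + 130*I(N, -12) = 133 + 130*((-1)² - 3*(-12)) = 133 + 130*(1 + 36) = 133 + 130*37 = 133 + 4810 = 4943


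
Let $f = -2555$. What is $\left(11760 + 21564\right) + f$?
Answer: $30769$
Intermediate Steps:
$\left(11760 + 21564\right) + f = \left(11760 + 21564\right) - 2555 = 33324 - 2555 = 30769$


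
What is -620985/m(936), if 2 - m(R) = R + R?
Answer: 124197/374 ≈ 332.08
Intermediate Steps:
m(R) = 2 - 2*R (m(R) = 2 - (R + R) = 2 - 2*R)
-620985/m(936) = -620985/(2 - 2*936) = -620985/(2 - 1872) = -620985/(-1870) = -620985*(-1/1870) = 124197/374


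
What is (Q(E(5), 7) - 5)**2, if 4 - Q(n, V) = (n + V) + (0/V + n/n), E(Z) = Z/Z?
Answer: 100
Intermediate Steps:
E(Z) = 1
Q(n, V) = 3 - V - n (Q(n, V) = 4 - ((n + V) + (0/V + n/n)) = 4 - ((V + n) + (0 + 1)) = 4 - ((V + n) + 1) = 4 - (1 + V + n) = 4 + (-1 - V - n) = 3 - V - n)
(Q(E(5), 7) - 5)**2 = ((3 - 1*7 - 1*1) - 5)**2 = ((3 - 7 - 1) - 5)**2 = (-5 - 5)**2 = (-10)**2 = 100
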